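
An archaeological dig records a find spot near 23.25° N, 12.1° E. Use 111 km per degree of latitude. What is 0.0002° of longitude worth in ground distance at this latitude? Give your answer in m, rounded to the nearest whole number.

0.0002° of longitude at 23.25° is 0.0002 × 111000 × cos 23.25° ≈ 0.0002 × 101986 = 20.3972 m.

20 m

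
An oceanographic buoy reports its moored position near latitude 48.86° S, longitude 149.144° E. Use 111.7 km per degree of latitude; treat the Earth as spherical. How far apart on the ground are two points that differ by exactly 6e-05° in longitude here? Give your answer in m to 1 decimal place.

At 48.86° a degree of longitude is 111700 × cos 48.86° ≈ 73487.6 m, so 6e-05° corresponds to 4.40925 m.

4.4 m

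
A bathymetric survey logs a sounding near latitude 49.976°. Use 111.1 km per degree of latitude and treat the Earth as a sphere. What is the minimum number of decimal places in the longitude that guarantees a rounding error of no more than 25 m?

4

At 49.976° one degree of longitude covers 111100 × cos 49.976° ≈ 111100 × 0.6431 ≈ 71449.3 m.
With N decimal places the half-ulp bound is 0.5·10⁻ᴺ°, or 0.5·10⁻ᴺ × 71449.3 m on the ground.
Need 0.5 × 71449.3 × 10⁻ᴺ ≤ 25 → 10⁻ᴺ ≤ 6.998e-04, so N ≥ 3.16.
N = 3 would give 35.7 m (too coarse); N = 4 gives 3.57 m ≤ 25 m.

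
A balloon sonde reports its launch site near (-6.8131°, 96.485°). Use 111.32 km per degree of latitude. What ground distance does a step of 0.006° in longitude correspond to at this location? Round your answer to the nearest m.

One degree of longitude here spans 111320 × cos 6.8131° = 111320 × 0.9929 ≈ 110534 m; 0.006° of that is 663.203 m.

663 m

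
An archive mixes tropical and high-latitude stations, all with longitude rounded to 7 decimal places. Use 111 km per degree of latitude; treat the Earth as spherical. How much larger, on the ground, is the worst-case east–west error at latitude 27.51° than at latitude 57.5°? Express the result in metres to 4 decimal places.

0.0019 metres

Rounding to 7 decimal places leaves the longitude within ±5e-08° of the true value.
At 27.51°: 5e-08° × 111000 × cos 27.51° = 5e-08 × 111000 × 0.8869 ≈ 0.0049225 m.
Error at 57.5° = 5e-08° × 111000 × cos 57.5° ≈ 0.00555 × 0.5373 = 0.002982 m.
So the lower-latitude error exceeds the higher by 0.0049225 − 0.002982 = 0.0019404 m.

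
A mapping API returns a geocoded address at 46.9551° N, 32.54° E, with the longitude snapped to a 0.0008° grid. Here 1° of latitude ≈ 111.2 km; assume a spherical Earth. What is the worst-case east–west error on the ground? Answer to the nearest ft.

With a 0.0008° grid the true value lies within half a step, ±0.0008°/2 = ±0.0004°, of the stored one.
One degree of longitude at 46.9551° is 111200 × cos 46.9551° ≈ 111200 × 0.6826 = 75901.9 m.
So at most 0.0004° × 75901.9 ≈ 30.3608 m east–west.
Converting: 30.3608 m × 3.2808 ft/m ≈ 99.609 ft.

100 ft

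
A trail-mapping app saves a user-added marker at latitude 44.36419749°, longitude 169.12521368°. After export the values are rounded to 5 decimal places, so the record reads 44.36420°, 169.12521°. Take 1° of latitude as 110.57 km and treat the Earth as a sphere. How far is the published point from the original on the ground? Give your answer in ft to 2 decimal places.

The latitude changed by -0.00000251° and the longitude by +0.00000368°.
North–south shift: -0.00000251 × 110570 = -0.277531 m.
East–west at this latitude: 0.00000368° × 110570 × cos 44.3642° ≈ 0.00000368 × 79047.6 = 0.290895 m.
Hypotenuse of the two orthogonal shifts: √(0.277531² + 0.290895²) = 0.402049 m.
In feet: 0.402049 m ÷ 0.3048 ≈ 1.3191 ft.

1.32 ft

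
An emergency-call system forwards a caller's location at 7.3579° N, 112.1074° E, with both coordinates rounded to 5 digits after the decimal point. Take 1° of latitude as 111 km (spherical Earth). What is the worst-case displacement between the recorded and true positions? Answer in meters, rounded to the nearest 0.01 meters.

0.78 meters

Rounding to 5 decimal places leaves each coordinate within ±5e-06° of the true value.
N–S: 5e-06° × 111000 m/° = 0.555 m.
E–W at 7.3579°: 5e-06° × 111000 × cos 7.3579° = 5e-06 × 111000 × 0.9918 ≈ 0.55043 m.
Combining orthogonally: (0.555² + 0.55043²)^½ ≈ 0.781664 m.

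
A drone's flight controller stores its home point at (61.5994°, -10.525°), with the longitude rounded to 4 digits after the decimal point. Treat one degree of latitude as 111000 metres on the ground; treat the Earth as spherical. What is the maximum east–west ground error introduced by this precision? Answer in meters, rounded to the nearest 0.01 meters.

2.64 meters

Rounding to 4 decimal places leaves the longitude within ±5e-05° of the true value.
Parallels shrink by cos φ, so at 61.5994° a degree of longitude is 111000 × 0.4756 ≈ 52795.3 m.
East–west error: 5e-05° × 52795.3 m/° ≈ 2.63977 m.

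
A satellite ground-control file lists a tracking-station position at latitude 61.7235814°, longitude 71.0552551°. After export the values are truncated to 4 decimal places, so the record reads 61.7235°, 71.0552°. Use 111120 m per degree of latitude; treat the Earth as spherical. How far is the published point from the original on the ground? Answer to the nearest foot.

Δlat = 61.7235814 − 61.7235 = +0.0000814°; Δlon = 71.0552551 − 71.0552 = +0.0000551°.
N–S: 0.0000814° × 111120 m/° = 9.04517 m.
East–west at this latitude: 0.0000551° × 111120 × cos 61.7235° ≈ 0.0000551 × 52640.5 = 2.90049 m.
Hypotenuse of the two orthogonal shifts: √(9.04517² + 2.90049²) = 9.49884 m.
In feet: 9.49884 m ÷ 0.3048 ≈ 31.164 ft.

31 feet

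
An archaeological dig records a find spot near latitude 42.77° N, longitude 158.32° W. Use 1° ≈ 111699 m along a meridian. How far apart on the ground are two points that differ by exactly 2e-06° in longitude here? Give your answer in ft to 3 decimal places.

0.538 ft

One degree of longitude here spans 111699 × cos 42.77° = 111699 × 0.7341 ≈ 81996.6 m; 2e-06° of that is 0.163993 m.
In feet: 0.163993 m ÷ 0.3048 ≈ 0.53804 ft.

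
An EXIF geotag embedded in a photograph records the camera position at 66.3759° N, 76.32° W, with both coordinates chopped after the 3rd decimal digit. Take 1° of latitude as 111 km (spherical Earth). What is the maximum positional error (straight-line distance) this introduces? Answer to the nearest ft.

392 ft

Truncating at 3 decimal places can drop up to a full unit in the last place, so each coordinate may be off by as much as 0.001°.
North–south component: 0.001° × 111000 = 111 m.
East–west component at 66.3759°: 0.001° × 111000 × cos 66.3759° ≈ 0.001 × 44481.5 ≈ 44.4815 m.
Combining orthogonally: (111² + 44.4815²)^½ ≈ 119.581 m.
In feet: 119.581 m ÷ 0.3048 ≈ 392.33 ft.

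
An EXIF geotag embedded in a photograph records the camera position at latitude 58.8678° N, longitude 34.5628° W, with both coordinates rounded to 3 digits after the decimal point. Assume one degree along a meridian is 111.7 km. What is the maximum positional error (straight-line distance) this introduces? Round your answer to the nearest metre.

63 metres

Rounding to 3 decimal places leaves each coordinate within ±0.0005° of the true value.
Latitude error → 0.0005 × 111700 = 55.85 m along the meridian.
E–W at 58.8678°: 0.0005° × 111700 × cos 58.8678° = 0.0005 × 111700 × 0.5170 ≈ 28.8753 m.
The two errors are perpendicular, so the maximum displacement is √(55.85² + 28.8753²) ≈ 62.8729 m.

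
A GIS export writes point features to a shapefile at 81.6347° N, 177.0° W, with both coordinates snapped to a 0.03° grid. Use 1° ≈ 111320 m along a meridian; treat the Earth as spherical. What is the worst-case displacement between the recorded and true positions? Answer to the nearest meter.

With a 0.03° grid the true value lies within half a step, ±0.03°/2 = ±0.015°, of the stored one.
N–S: 0.015° × 111320 m/° = 1669.8 m.
Longitude error → 0.015 × 111320 × cos 81.6347° = 0.015 × 111320 × 0.1455 ≈ 242.929 m.
Worst case both components are at the extreme and orthogonal: √(1669.8² + 242.929²) ≈ 1687.38 m.

1687 meters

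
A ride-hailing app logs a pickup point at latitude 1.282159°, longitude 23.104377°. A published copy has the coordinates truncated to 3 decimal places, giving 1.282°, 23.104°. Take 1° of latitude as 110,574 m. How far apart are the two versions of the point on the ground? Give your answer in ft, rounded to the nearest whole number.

148 ft

Δlat = 1.282159 − 1.282 = +0.000159°; Δlon = 23.104377 − 23.104 = +0.000377°.
N–S: 0.000159° × 110574 m/° = 17.5813 m.
East–west at this latitude: 0.000377° × 110574 × cos 1.282° ≈ 0.000377 × 110546 = 41.676 m.
Distance: √(17.5813² + 41.676²) ≈ 45.2326 m.
In feet: 45.2326 m ÷ 0.3048 ≈ 148.4 ft.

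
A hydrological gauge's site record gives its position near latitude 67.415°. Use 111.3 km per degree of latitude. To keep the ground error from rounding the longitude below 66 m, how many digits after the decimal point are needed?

At 67.415° one degree of longitude covers 111300 × cos 67.415° ≈ 111300 × 0.3841 ≈ 42745.2 m.
N decimal places → at most half a unit in the last place, 0.5 × 10⁻ᴺ° = 42745.2/2 × 10⁻ᴺ m.
Need 0.5 × 42745.2 × 10⁻ᴺ ≤ 66 → 10⁻ᴺ ≤ 3.088e-03, so N ≥ 2.51.
So 3 decimal places suffice (21.4 m); 2 would allow up to 214 m.

3 decimal places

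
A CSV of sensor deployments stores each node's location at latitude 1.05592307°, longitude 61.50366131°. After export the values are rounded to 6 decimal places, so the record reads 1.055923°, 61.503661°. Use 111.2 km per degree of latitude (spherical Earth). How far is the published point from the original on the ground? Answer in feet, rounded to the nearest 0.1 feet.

The latitude changed by +0.00000007° and the longitude by +0.00000031°.
North–south shift: 0.00000007 × 111200 = 0.007784 m.
East–west at this latitude: 0.00000031° × 111200 × cos 1.05592° ≈ 0.00000031 × 111181 = 0.0344661 m.
Distance: √(0.007784² + 0.0344661²) ≈ 0.0353342 m.
In feet: 0.0353342 m ÷ 0.3048 ≈ 0.11593 ft.

0.1 feet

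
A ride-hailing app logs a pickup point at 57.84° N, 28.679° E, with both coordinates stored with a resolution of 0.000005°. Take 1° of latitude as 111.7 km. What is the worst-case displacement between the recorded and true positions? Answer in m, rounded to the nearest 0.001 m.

With a 0.000005° grid the true value lies within half a step, ±0.000005°/2 = ±2.5e-06°, of the stored one.
North–south component: 2.5e-06° × 111700 = 0.27925 m.
Longitude error → 2.5e-06 × 111700 × cos 57.84° = 2.5e-06 × 111700 × 0.5323 ≈ 0.148641 m.
The two errors are perpendicular, so the maximum displacement is √(0.27925² + 0.148641²) ≈ 0.316346 m.

0.316 m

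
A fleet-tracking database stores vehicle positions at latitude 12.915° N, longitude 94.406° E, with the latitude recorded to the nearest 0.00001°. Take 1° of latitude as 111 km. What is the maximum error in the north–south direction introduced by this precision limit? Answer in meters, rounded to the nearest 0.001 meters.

0.555 meters

Rounding to 5 decimal places leaves the latitude within ±5e-06° of the true value.
North–south distance: 5e-06° × 111000 m/° = 0.555 m.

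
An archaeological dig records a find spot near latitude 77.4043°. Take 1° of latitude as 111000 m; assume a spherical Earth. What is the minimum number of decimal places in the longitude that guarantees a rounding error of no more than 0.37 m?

At 77.4043° one degree of longitude covers 111000 × cos 77.4043° ≈ 111000 × 0.2181 ≈ 24205.8 m.
N decimal places → at most half a unit in the last place, 0.5 × 10⁻ᴺ° = 24205.8/2 × 10⁻ᴺ m.
Need 0.5 × 24205.8 × 10⁻ᴺ ≤ 0.37 → 10⁻ᴺ ≤ 3.057e-05, so N ≥ 4.51.
At 4 places the error can reach 1.21 m, but 5 places keeps it to 0.121 m.

5 decimal places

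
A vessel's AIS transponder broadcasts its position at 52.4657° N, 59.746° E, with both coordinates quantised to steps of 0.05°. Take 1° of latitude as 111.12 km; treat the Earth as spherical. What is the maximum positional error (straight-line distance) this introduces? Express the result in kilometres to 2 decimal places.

With a 0.05° grid the true value lies within half a step, ±0.05°/2 = ±0.025°, of the stored one.
Latitude error → 0.025 × 111120 = 2778 m along the meridian.
East–west component at 52.4657°: 0.025° × 111120 × cos 52.4657° ≈ 0.025 × 67698.3 ≈ 1692.46 m.
Combining orthogonally: (2778² + 1692.46²)^½ ≈ 3252.95 m.
That is 3252.95 m = 3.253 km.

3.25 kilometres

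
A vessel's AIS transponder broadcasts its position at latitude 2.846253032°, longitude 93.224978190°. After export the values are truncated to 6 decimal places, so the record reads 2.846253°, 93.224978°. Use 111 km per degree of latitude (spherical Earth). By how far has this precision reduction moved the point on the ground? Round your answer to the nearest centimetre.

2 centimetres

The latitude changed by +0.000000032° and the longitude by +0.000000190°.
N–S: 0.000000032° × 111000 m/° = 0.003552 m.
East–west at this latitude: 0.000000190° × 111000 × cos 2.84625° ≈ 0.000000190 × 110863 = 0.021064 m.
Combined displacement = (0.003552² + 0.021064²)^½ ≈ 0.0213614 m.
That is 0.0213614 m = 2.1361 cm.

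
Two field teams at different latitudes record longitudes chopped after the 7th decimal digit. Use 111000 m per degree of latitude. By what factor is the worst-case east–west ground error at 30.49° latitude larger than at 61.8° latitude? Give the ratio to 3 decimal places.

1.824

Truncating at 7 decimal places can drop up to a full unit in the last place, so the longitude may be off by as much as 1e-07°.
At 30.49°: 1e-07° × 111000 × cos 30.49° = 1e-07 × 111000 × 0.8617 ≈ 0.0095651 m.
At 61.8°: 1e-07° × 111000 × cos 61.8° = 1e-07 × 111000 × 0.4726 ≈ 0.0052453 m.
Ratio: 0.0095651 / 0.0052453 = cos 30.49° / cos 61.8° ≈ 1.8235.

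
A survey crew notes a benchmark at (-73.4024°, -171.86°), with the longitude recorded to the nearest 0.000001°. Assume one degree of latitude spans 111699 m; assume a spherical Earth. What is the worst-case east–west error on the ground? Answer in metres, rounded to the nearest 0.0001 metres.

Rounding to 6 decimal places leaves the longitude within ±5e-07° of the true value.
Parallels shrink by cos φ, so at 73.4024° a degree of longitude is 111699 × 0.2856 ≈ 31906.6 m.
East–west error: 5e-07° × 31906.6 m/° ≈ 0.0159533 m.

0.0160 metres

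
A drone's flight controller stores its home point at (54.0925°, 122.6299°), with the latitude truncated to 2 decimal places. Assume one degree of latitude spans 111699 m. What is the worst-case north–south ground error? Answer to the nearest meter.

Truncating at 2 decimal places can drop up to a full unit in the last place, so the latitude may be off by as much as 0.01°.
So the N–S error is at most 0.01 × 111699 = 1116.99 m.

1117 meters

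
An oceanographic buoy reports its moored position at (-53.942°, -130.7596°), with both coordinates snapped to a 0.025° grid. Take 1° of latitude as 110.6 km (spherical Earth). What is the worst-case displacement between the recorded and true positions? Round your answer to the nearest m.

With a 0.025° grid the true value lies within half a step, ±0.025°/2 = ±0.0125°, of the stored one.
N–S: 0.0125° × 110600 m/° = 1382.5 m.
Longitude error → 0.0125 × 110600 × cos 53.942° = 0.0125 × 110600 × 0.5886 ≈ 813.745 m.
Combining orthogonally: (1382.5² + 813.745²)^½ ≈ 1604.21 m.

1604 m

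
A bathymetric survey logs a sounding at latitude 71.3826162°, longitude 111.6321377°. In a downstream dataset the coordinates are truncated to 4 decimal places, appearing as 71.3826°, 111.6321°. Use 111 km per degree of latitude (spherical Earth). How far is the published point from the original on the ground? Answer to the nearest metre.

2 metres

The latitude changed by +0.0000162° and the longitude by +0.0000377°.
North–south shift: 0.0000162 × 111000 = 1.7982 m.
E–W at 71.3826°: 0.0000377° × 111000 × cos 71.3826° = 0.0000377 × 111000 × 0.3192 ≈ 1.33595 m.
Combined displacement = (1.7982² + 1.33595²)^½ ≈ 2.24016 m.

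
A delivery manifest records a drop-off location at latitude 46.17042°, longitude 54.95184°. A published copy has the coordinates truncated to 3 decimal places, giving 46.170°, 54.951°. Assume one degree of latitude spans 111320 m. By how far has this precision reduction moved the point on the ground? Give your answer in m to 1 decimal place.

The latitude changed by +0.00042° and the longitude by +0.00084°.
N–S: 0.00042° × 111320 m/° = 46.7544 m.
East–west at this latitude: 0.00084° × 111320 × cos 46.17° ≈ 0.00084 × 77091.4 = 64.7568 m.
Distance: √(46.7544² + 64.7568²) ≈ 79.8713 m.

79.9 m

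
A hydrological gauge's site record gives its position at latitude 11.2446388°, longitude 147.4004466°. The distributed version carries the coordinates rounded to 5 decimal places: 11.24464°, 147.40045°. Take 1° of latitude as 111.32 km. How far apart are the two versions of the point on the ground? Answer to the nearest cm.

Δlat = 11.2446388 − 11.24464 = -0.0000012°; Δlon = 147.4004466 − 147.40045 = -0.0000034°.
North–south shift: -0.0000012 × 111320 = -0.133584 m.
East–west at this latitude: -0.0000034° × 111320 × cos 11.2446° ≈ -0.0000034 × 109183 = -0.371222 m.
Combined displacement = (0.133584² + 0.371222²)^½ ≈ 0.394526 m.
That is 0.394526 m = 39.453 cm.

39 cm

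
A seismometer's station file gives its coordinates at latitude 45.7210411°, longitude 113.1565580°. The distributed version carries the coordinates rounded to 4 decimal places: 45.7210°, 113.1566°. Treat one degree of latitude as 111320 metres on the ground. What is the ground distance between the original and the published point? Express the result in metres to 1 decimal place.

5.6 metres

Δlat = 45.7210411 − 45.7210 = +0.0000411°; Δlon = 113.1565580 − 113.1566 = -0.0000420°.
North–south shift: 0.0000411 × 111320 = 4.57525 m.
East–west at this latitude: -0.0000420° × 111320 × cos 45.721° ≈ -0.0000420 × 77718.4 = -3.26417 m.
Hypotenuse of the two orthogonal shifts: √(4.57525² + 3.26417²) = 5.6203 m.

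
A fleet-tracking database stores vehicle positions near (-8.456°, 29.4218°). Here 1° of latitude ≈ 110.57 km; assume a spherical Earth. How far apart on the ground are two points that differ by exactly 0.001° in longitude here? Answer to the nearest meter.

109 meters

At 8.456° a degree of longitude is 110570 × cos 8.456° ≈ 109368 m, so 0.001° corresponds to 109.368 m.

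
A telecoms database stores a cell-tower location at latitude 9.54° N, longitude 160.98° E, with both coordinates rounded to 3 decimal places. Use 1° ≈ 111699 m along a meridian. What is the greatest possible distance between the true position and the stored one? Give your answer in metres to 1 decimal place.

78.4 metres

Rounding to 3 decimal places leaves each coordinate within ±0.0005° of the true value.
Latitude error → 0.0005 × 111699 = 55.8495 m along the meridian.
E–W at 9.54°: 0.0005° × 111699 × cos 9.54° = 0.0005 × 111699 × 0.9862 ≈ 55.0771 m.
The two errors are perpendicular, so the maximum displacement is √(55.8495² + 55.0771²) ≈ 78.4389 m.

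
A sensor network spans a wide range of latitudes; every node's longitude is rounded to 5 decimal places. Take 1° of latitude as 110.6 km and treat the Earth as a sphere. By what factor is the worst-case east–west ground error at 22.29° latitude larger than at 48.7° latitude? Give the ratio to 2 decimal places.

1.40

Rounding to 5 decimal places leaves the longitude within ±5e-06° of the true value.
Error at 22.29° = 5e-06° × 110600 × cos 22.29° ≈ 0.553 × 0.9253 = 0.51168 m.
Error at 48.7° = 5e-06° × 110600 × cos 48.7° ≈ 0.553 × 0.6600 = 0.36498 m.
The ratio reduces to cos 22.29° / cos 48.7° = 0.9253/0.6600 ≈ 1.4019.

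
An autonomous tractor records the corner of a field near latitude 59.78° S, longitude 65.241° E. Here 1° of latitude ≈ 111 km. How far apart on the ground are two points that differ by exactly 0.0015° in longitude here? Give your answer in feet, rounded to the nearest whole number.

275 feet

One degree of longitude here spans 111000 × cos 59.78° = 111000 × 0.5033 ≈ 55868.7 m; 0.0015° of that is 83.803 m.
Converting: 83.803 m × 3.2808 ft/m ≈ 274.94 ft.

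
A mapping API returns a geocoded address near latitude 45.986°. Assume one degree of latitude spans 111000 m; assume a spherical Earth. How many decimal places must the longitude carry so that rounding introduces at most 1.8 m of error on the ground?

5 decimal places

At 45.986° one degree of longitude covers 111000 × cos 45.986° ≈ 111000 × 0.6948 ≈ 77126.6 m.
N decimal places → at most half a unit in the last place, 0.5 × 10⁻ᴺ° = 77126.6/2 × 10⁻ᴺ m.
Need 0.5 × 77126.6 × 10⁻ᴺ ≤ 1.8 → 10⁻ᴺ ≤ 4.668e-05, so N ≥ 4.33.
So 5 decimal places suffice (0.386 m); 4 would allow up to 3.86 m.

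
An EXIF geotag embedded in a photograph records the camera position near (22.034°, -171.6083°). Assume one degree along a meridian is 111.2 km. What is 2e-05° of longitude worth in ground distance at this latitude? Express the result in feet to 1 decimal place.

At 22.034° a degree of longitude is 111200 × cos 22.034° ≈ 103078 m, so 2e-05° corresponds to 2.06156 m.
In feet: 2.06156 m ÷ 0.3048 ≈ 6.7637 ft.

6.8 feet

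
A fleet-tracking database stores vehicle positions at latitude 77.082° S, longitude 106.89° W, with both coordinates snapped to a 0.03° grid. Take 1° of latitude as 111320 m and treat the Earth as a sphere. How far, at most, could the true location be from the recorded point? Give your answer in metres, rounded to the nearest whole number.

With a 0.03° grid the true value lies within half a step, ±0.03°/2 = ±0.015°, of the stored one.
N–S: 0.015° × 111320 m/° = 1669.8 m.
E–W at 77.082°: 0.015° × 111320 × cos 77.082° = 0.015 × 111320 × 0.2236 ≈ 373.294 m.
The two errors are perpendicular, so the maximum displacement is √(1669.8² + 373.294²) ≈ 1711.02 m.

1711 metres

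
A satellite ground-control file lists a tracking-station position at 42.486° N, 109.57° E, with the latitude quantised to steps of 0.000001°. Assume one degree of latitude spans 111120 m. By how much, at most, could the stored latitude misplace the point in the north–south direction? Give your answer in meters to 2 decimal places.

With a 0.000001° grid the true value lies within half a step, ±0.000001°/2 = ±5e-07°, of the stored one.
North–south distance: 5e-07° × 111120 m/° = 0.05556 m.

0.06 meters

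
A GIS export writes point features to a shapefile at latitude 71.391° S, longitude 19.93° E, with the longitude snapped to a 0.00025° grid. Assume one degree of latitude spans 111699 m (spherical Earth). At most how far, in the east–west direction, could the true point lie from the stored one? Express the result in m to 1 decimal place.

4.5 m

With a 0.00025° grid the true value lies within half a step, ±0.00025°/2 = ±0.000125°, of the stored one.
One degree of longitude at 71.391° is 111699 × cos 71.391° ≈ 111699 × 0.3191 = 35644.1 m.
So at most 0.000125° × 35644.1 ≈ 4.45551 m east–west.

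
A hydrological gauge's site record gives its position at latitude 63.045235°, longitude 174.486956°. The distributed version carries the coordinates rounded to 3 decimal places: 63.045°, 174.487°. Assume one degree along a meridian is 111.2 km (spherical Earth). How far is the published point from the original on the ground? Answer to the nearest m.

26 m

The latitude changed by +0.000235° and the longitude by -0.000044°.
N–S: 0.000235° × 111200 m/° = 26.132 m.
East–west at this latitude: -0.000044° × 111200 × cos 63.045° ≈ -0.000044 × 50405.9 = -2.21786 m.
Distance: √(26.132² + 2.21786²) ≈ 26.2259 m.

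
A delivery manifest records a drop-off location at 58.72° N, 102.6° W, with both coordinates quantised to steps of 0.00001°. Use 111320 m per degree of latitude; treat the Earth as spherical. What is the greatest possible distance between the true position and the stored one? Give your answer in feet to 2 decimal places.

2.06 feet

With a 0.00001° grid the true value lies within half a step, ±0.00001°/2 = ±5e-06°, of the stored one.
N–S: 5e-06° × 111320 m/° = 0.5566 m.
E–W at 58.72°: 5e-06° × 111320 × cos 58.72° = 5e-06 × 111320 × 0.5192 ≈ 0.288998 m.
Worst case both components are at the extreme and orthogonal: √(0.5566² + 0.288998²) ≈ 0.627155 m.
Converting: 0.627155 m × 3.2808 ft/m ≈ 2.0576 ft.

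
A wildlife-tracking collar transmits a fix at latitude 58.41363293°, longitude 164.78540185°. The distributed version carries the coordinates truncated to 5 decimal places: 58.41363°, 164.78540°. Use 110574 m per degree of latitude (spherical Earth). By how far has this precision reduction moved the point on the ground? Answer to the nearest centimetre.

The latitude changed by +0.00000293° and the longitude by +0.00000185°.
N–S: 0.00000293° × 110574 m/° = 0.323982 m.
E–W at 58.4136°: 0.00000185° × 110574 × cos 58.4136° = 0.00000185 × 110574 × 0.5238 ≈ 0.107146 m.
Hypotenuse of the two orthogonal shifts: √(0.323982² + 0.107146²) = 0.34124 m.
That is 0.34124 m = 34.124 cm.

34 centimetres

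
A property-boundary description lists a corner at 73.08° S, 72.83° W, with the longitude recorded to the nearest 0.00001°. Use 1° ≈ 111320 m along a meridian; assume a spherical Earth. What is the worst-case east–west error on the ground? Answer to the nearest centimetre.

Rounding to 5 decimal places leaves the longitude within ±5e-06° of the true value.
At latitude 73.08° a degree of longitude spans 111320 m × cos 73.08° = 111320 × 0.2910 ≈ 32398.1 m.
So at most 5e-06° × 32398.1 ≈ 0.161991 m east–west.
That is 0.161991 m = 16.199 cm.

16 centimetres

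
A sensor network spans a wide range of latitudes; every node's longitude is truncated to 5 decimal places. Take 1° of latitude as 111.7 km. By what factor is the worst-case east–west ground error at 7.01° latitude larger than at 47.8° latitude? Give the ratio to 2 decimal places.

1.48

Truncating at 5 decimal places can drop up to a full unit in the last place, so the longitude may be off by as much as 1e-05°.
At 7.01°: 1e-05° × 111700 × cos 7.01° = 1e-05 × 111700 × 0.9925 ≈ 1.1087 m.
At 47.8°: 1e-05° × 111700 × cos 47.8° = 1e-05 × 111700 × 0.6717 ≈ 0.75031 m.
Ratio: 1.1087 / 0.75031 = cos 7.01° / cos 47.8° ≈ 1.4776.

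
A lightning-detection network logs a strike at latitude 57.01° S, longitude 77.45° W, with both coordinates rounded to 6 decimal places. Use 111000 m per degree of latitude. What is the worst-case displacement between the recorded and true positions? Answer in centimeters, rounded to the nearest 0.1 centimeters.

Rounding to 6 decimal places leaves each coordinate within ±5e-07° of the true value.
Latitude error → 5e-07 × 111000 = 0.0555 m along the meridian.
E–W at 57.01°: 5e-07° × 111000 × cos 57.01° = 5e-07 × 111000 × 0.5445 ≈ 0.0302193 m.
The two errors are perpendicular, so the maximum displacement is √(0.0555² + 0.0302193²) ≈ 0.0631938 m.
That is 0.0631938 m = 6.3194 cm.

6.3 centimeters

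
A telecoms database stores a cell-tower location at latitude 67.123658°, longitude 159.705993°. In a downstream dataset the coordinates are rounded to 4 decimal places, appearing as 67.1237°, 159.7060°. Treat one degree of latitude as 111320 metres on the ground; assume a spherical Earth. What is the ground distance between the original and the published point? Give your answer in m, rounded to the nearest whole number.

The latitude changed by -0.000042° and the longitude by -0.000007°.
North–south shift: -0.000042 × 111320 = -4.67544 m.
E–W at 67.1237°: -0.000007° × 111320 × cos 67.1237° = -0.000007 × 111320 × 0.3887 ≈ -0.302924 m.
Distance: √(4.67544² + 0.302924²) ≈ 4.68524 m.

5 m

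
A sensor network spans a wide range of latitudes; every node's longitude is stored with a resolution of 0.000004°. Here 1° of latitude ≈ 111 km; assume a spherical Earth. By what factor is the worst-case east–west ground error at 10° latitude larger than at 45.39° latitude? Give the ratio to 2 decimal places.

With a 0.000004° grid the true value lies within half a step, ±0.000004°/2 = ±2e-06°, of the stored one.
At 10°: 2e-06° × 111000 × cos 10° = 2e-06 × 111000 × 0.9848 ≈ 0.21863 m.
Error at 45.39° = 2e-06° × 111000 × cos 45.39° ≈ 0.222 × 0.7023 = 0.15591 m.
The ratio reduces to cos 10° / cos 45.39° = 0.9848/0.7023 ≈ 1.4023.

1.40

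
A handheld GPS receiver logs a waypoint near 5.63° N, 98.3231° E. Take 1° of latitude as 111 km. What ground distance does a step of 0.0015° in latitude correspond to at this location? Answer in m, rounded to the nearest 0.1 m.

166.5 m

0.0015° × 111000 m/° = 166.5 m.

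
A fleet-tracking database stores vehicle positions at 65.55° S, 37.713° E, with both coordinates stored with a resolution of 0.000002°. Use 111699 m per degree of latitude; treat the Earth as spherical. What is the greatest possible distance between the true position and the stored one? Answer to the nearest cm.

With a 0.000002° grid the true value lies within half a step, ±0.000002°/2 = ±1e-06°, of the stored one.
North–south component: 1e-06° × 111699 = 0.111699 m.
E–W at 65.55°: 1e-06° × 111699 × cos 65.55° = 1e-06 × 111699 × 0.4139 ≈ 0.0462321 m.
Combining orthogonally: (0.111699² + 0.0462321²)^½ ≈ 0.120889 m.
That is 0.120889 m = 12.089 cm.

12 cm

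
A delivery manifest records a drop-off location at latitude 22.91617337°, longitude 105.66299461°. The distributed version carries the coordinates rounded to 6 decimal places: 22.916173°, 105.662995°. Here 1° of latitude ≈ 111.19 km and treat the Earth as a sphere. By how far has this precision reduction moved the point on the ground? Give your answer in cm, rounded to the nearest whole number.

6 cm

Δlat = 22.91617337 − 22.916173 = +0.00000037°; Δlon = 105.66299461 − 105.662995 = -0.00000039°.
North–south shift: 0.00000037 × 111190 = 0.0411403 m.
East–west at this latitude: -0.00000039° × 111190 × cos 22.9162° ≈ -0.00000039 × 102414 = -0.0399416 m.
Combined displacement = (0.0411403² + 0.0399416²)^½ ≈ 0.0573398 m.
That is 0.0573398 m = 5.734 cm.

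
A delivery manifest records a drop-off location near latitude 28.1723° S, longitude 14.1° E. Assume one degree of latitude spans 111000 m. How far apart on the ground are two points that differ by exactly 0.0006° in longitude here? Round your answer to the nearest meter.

59 meters

One degree of longitude here spans 111000 × cos 28.1723° = 111000 × 0.8815 ≈ 97850 m; 0.0006° of that is 58.71 m.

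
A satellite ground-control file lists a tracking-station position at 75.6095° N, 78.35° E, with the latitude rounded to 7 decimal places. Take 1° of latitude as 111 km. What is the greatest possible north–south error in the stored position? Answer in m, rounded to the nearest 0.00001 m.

0.00555 m

Rounding to 7 decimal places leaves the latitude within ±5e-08° of the true value.
North–south distance: 5e-08° × 111000 m/° = 0.00555 m.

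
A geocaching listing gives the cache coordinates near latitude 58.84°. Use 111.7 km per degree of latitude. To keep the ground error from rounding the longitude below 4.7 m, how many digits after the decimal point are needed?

4

At 58.84° one degree of longitude covers 111700 × cos 58.84° ≈ 111700 × 0.5174 ≈ 57796.9 m.
Rounding to N decimal places gives at most 0.5 × 10⁻ᴺ degrees of error, i.e. 0.5 × 10⁻ᴺ × 57796.9 m.
Setting 28898.5 × 10⁻ᴺ ≤ 4.7 gives 10ᴺ ≥ 6149, i.e. N ≥ 3.79.
So 4 decimal places suffice (2.89 m); 3 would allow up to 28.9 m.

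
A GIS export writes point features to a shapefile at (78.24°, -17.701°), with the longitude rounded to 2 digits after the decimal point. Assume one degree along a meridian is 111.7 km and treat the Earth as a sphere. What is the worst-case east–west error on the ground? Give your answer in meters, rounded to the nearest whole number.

Rounding to 2 decimal places leaves the longitude within ±0.005° of the true value.
Parallels shrink by cos φ, so at 78.24° a degree of longitude is 111700 × 0.2038 ≈ 22765.9 m.
Maximum E–W displacement: 0.005 × 22765.9 = 113.829 m.

114 meters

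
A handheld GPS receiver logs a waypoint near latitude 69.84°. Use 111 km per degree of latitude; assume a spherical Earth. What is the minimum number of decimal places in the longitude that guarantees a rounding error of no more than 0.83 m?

5

At 69.84° one degree of longitude covers 111000 × cos 69.84° ≈ 111000 × 0.3446 ≈ 38255.4 m.
Rounding to N decimal places gives at most 0.5 × 10⁻ᴺ degrees of error, i.e. 0.5 × 10⁻ᴺ × 38255.4 m.
Need 0.5 × 38255.4 × 10⁻ᴺ ≤ 0.83 → 10⁻ᴺ ≤ 4.339e-05, so N ≥ 4.36.
N = 4 would give 1.91 m (too coarse); N = 5 gives 0.191 m ≤ 0.83 m.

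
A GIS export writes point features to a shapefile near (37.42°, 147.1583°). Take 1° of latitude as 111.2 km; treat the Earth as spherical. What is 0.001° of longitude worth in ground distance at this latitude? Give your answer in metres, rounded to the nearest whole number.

At 37.42° a degree of longitude is 111200 × cos 37.42° ≈ 88315.3 m, so 0.001° corresponds to 88.3153 m.

88 metres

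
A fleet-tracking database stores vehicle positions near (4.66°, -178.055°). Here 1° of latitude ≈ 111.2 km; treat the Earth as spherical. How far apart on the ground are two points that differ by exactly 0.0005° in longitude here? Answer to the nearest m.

55 m

0.0005° of longitude at 4.66° is 0.0005 × 111200 × cos 4.66° ≈ 0.0005 × 110832 = 55.4162 m.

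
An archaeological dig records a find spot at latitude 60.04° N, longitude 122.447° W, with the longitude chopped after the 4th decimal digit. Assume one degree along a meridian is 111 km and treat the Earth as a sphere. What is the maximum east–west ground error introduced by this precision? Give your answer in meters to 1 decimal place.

Truncating at 4 decimal places can drop up to a full unit in the last place, so the longitude may be off by as much as 0.0001°.
One degree of longitude at 60.04° is 111000 × cos 60.04° ≈ 111000 × 0.4994 = 55432.9 m.
So at most 0.0001° × 55432.9 ≈ 5.54329 m east–west.

5.5 meters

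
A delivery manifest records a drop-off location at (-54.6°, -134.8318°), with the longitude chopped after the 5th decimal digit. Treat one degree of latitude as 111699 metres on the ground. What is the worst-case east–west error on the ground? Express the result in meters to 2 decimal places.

0.65 meters

Truncating at 5 decimal places can drop up to a full unit in the last place, so the longitude may be off by as much as 1e-05°.
At latitude 54.6° a degree of longitude spans 111699 m × cos 54.6° = 111699 × 0.5793 ≈ 64705.1 m.
Maximum E–W displacement: 1e-05 × 64705.1 = 0.647051 m.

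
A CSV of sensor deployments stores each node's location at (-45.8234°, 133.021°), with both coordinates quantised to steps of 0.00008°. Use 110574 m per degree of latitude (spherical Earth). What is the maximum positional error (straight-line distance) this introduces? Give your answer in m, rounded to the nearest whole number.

5 m

With a 0.00008° grid the true value lies within half a step, ±0.00008°/2 = ±4e-05°, of the stored one.
Latitude error → 4e-05 × 110574 = 4.42296 m along the meridian.
E–W at 45.8234°: 4e-05° × 110574 × cos 45.8234° = 4e-05 × 110574 × 0.6969 ≈ 3.08224 m.
The two errors are perpendicular, so the maximum displacement is √(4.42296² + 3.08224²) ≈ 5.39099 m.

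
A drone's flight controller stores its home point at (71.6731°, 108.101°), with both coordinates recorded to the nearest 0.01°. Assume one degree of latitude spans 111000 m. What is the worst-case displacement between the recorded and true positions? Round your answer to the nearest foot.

Rounding to 2 decimal places leaves each coordinate within ±0.005° of the true value.
Latitude error → 0.005 × 111000 = 555 m along the meridian.
E–W at 71.6731°: 0.005° × 111000 × cos 71.6731° = 0.005 × 111000 × 0.3144 ≈ 174.513 m.
Combining orthogonally: (555² + 174.513²)^½ ≈ 581.79 m.
In feet: 581.79 m ÷ 0.3048 ≈ 1908.8 ft.

1909 feet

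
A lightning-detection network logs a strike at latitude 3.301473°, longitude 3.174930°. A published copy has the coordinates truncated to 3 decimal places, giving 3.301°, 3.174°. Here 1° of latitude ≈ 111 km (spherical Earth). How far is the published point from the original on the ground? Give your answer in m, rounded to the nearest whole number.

Δlat = 3.301473 − 3.301 = +0.000473°; Δlon = 3.174930 − 3.174 = +0.000930°.
N–S: 0.000473° × 111000 m/° = 52.503 m.
E–W at 3.301°: 0.000930° × 111000 × cos 3.301° = 0.000930 × 111000 × 0.9983 ≈ 103.059 m.
Distance: √(52.503² + 103.059²) ≈ 115.662 m.

116 m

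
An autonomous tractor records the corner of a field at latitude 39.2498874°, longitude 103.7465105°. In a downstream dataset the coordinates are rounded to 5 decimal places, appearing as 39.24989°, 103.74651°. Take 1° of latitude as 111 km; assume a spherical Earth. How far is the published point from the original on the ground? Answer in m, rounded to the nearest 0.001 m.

0.292 m

Δlat = 39.2498874 − 39.24989 = -0.0000026°; Δlon = 103.7465105 − 103.74651 = +0.0000005°.
N–S: -0.0000026° × 111000 m/° = -0.2886 m.
East–west at this latitude: 0.0000005° × 111000 × cos 39.2499° ≈ 0.0000005 × 85957.7 = 0.0429789 m.
Distance: √(0.2886² + 0.0429789²) ≈ 0.291783 m.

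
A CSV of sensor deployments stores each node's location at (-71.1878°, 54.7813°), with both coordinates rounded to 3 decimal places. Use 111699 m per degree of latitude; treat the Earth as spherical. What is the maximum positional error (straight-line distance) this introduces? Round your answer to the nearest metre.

Rounding to 3 decimal places leaves each coordinate within ±0.0005° of the true value.
Latitude error → 0.0005 × 111699 = 55.8495 m along the meridian.
Longitude error → 0.0005 × 111699 × cos 71.1878° = 0.0005 × 111699 × 0.3225 ≈ 18.0096 m.
Combining orthogonally: (55.8495² + 18.0096²)^½ ≈ 58.6815 m.

59 metres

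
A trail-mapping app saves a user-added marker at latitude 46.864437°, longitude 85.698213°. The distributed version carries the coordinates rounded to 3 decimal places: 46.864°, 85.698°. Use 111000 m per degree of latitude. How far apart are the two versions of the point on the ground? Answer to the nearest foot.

Δlat = 46.864437 − 46.864 = +0.000437°; Δlon = 85.698213 − 85.698 = +0.000213°.
North–south shift: 0.000437 × 111000 = 48.507 m.
E–W at 46.864°: 0.000213° × 111000 × cos 46.864° = 0.000213 × 111000 × 0.6837 ≈ 16.1655 m.
Combined displacement = (48.507² + 16.1655²)^½ ≈ 51.1298 m.
In feet: 51.1298 m ÷ 0.3048 ≈ 167.75 ft.

168 feet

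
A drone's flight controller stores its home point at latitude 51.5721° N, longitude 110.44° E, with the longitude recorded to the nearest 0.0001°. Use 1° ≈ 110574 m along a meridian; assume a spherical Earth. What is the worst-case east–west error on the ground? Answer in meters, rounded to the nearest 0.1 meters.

Rounding to 4 decimal places leaves the longitude within ±5e-05° of the true value.
One degree of longitude at 51.5721° is 110574 × cos 51.5721° ≈ 110574 × 0.6215 = 68725 m.
So at most 5e-05° × 68725 ≈ 3.43625 m east–west.

3.4 meters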